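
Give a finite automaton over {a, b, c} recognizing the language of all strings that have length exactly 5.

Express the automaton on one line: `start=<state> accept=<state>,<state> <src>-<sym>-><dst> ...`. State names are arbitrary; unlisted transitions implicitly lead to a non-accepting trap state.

start=s0 accept=s5 s0-a->s1 s0-b->s1 s0-c->s1 s1-a->s2 s1-b->s2 s1-c->s2 s2-a->s3 s2-b->s3 s2-c->s3 s3-a->s4 s3-b->s4 s3-c->s4 s4-a->s5 s4-b->s5 s4-c->s5 s5-a->s6 s5-b->s6 s5-c->s6 s6-a->s6 s6-b->s6 s6-c->s6

Count input length up to 6: every symbol moves from s0 toward s6, which means 'more than 5' and absorbs. Accept from {s5}.
A 7-state machine:
        a   b   c  
>  s0   s1  s1  s1 
   s1   s2  s2  s2 
   s2   s3  s3  s3 
   s3   s4  s4  s4 
   s4   s5  s5  s5 
 * s5   s6  s6  s6 
   s6   s6  s6  s6 
(> = start, * = accepting)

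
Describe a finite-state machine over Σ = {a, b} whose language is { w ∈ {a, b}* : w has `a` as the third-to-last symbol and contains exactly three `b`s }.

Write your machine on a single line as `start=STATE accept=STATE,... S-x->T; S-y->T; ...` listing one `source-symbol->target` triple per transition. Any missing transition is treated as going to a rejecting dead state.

start=q0; accept=q7,q12,q13,q15; q0-a->q0; q0-b->q1; q1-a->q2; q1-b->q3; q2-a->q2; q2-b->q4; q3-a->q5; q3-b->q6; q4-a->q5; q4-b->q7; q5-a->q8; q5-b->q9; q6-a->q10; q6-b->q11; q7-a->q10; q7-b->q11; q8-a->q8; q8-b->q12; q9-a->q13; q9-b->q11; q10-a->q14; q10-b->q11; q11-a->q11; q11-b->q11; q12-a->q13; q12-b->q11; q13-a->q14; q13-b->q11; q14-a->q15; q14-b->q11; q15-a->q15; q15-b->q11

Run two small machines in parallel and take their product. One (15 states) tracks the last 3 symbols read; the other (5 states) tracks the count of `b`s, saturating at 4. Each combined state is a pair, one component from each; accept when both components accept. Minimizing collapses redundant product states.
With 16 states:
          a    b  
>  q0     q0   q1 
   q1     q2   q3 
   q2     q2   q4 
   q3     q5   q6 
   q4     q5   q7 
   q5     q8   q9 
   q6    q10  q11 
 * q7    q10  q11 
   q8     q8  q12 
   q9    q13  q11 
   q10   q14  q11 
   q11   q11  q11 
 * q12   q13  q11 
 * q13   q14  q11 
   q14   q15  q11 
 * q15   q15  q11 
(> = start, * = accepting)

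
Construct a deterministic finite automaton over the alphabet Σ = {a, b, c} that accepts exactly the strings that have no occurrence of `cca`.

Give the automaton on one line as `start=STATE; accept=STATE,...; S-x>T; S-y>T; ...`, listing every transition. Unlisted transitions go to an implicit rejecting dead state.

start=s0; accept=s0,s1,s2; s0-a>s0; s0-b>s0; s0-c>s1; s1-a>s0; s1-b>s0; s1-c>s2; s2-a>s3; s2-b>s0; s2-c>s2; s3-a>s3; s3-b>s3; s3-c>s3

This is the complement of 'contains `cca`'. Use the same substring-matching states — s0 through s3 holding how much of `cca` has just been matched — but flip the accepting set: everything except the trap s3 accepts.
        a   b   c  
>* s0   s0  s0  s1 
 * s1   s0  s0  s2 
 * s2   s3  s0  s2 
   s3   s3  s3  s3 
(> = start, * = accepting)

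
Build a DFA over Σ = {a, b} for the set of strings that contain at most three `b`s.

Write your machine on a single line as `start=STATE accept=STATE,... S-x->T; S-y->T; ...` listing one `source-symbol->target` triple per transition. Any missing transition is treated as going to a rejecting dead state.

Count `b`s, saturating at 4: states s0 through s3 mean 0 through 3 `b`s seen; s4 means more than 3. Each `b` increments (capped at s4); other symbols loop. Accept from {s0, s1, s2, s3}.
With 5 states:
        a   b  
>* s0   s0  s1 
 * s1   s1  s2 
 * s2   s2  s3 
 * s3   s3  s4 
   s4   s4  s4 
(> = start, * = accepting)

start=s0; accept=s0,s1,s2,s3; s0-a->s0; s0-b->s1; s1-a->s1; s1-b->s2; s2-a->s2; s2-b->s3; s3-a->s3; s3-b->s4; s4-a->s4; s4-b->s4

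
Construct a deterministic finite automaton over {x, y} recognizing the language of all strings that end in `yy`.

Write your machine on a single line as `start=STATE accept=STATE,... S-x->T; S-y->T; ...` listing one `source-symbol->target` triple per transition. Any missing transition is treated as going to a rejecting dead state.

Remember how much of `yy` the current input suffix matches. State S0 means no match yet; S1 means the last symbol is `y`; S2 means the last 2 symbols are `yy`. Only S2 accepts. On a mismatch, fall back to the longest proper suffix that is still a prefix of `yy`.
3 states suffice.
        x   y  
>  S0   S0  S1 
   S1   S0  S2 
 * S2   S0  S2 
(> = start, * = accepting)

start=S0; accept=S2; S0-x->S0; S0-y->S1; S1-x->S0; S1-y->S2; S2-x->S0; S2-y->S2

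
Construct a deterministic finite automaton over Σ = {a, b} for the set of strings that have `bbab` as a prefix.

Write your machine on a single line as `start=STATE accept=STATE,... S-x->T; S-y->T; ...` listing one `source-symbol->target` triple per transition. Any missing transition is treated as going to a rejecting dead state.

Walk along `bbab` while the input agrees: from S0 take `b` to S1, and so on. Any deviation drops to the rejecting sink S5. Once S4 is reached the prefix is confirmed and every continuation is accepted.
6 states suffice.
        a   b  
>  S0   S5  S1 
   S1   S5  S2 
   S2   S3  S5 
   S3   S5  S4 
 * S4   S4  S4 
   S5   S5  S5 
(> = start, * = accepting)

start=S0; accept=S4; S0-a->S5; S0-b->S1; S1-a->S5; S1-b->S2; S2-a->S3; S2-b->S5; S3-a->S5; S3-b->S4; S4-a->S4; S4-b->S4; S5-a->S5; S5-b->S5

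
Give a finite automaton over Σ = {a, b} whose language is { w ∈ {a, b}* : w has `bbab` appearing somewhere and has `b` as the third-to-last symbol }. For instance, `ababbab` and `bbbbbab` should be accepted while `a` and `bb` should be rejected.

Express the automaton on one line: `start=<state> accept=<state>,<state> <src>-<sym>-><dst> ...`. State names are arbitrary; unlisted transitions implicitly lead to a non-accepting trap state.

Build one automaton per condition and run them in lockstep. One (5 states) tracks whether and how much of `bbab` has been seen; the other (15 states) tracks the last 3 symbols read. Each combined state is a pair, one component from each; accept when both components accept. After merging equivalent states the machine shrinks.
12 states suffice.
          a    b  
>  q0     q0   q1 
   q1     q0   q2 
   q2     q3   q2 
   q3     q0   q4 
 * q4     q5   q6 
   q5     q7   q4 
   q6     q8   q9 
 * q7    q10  q11 
 * q8     q7   q4 
 * q9     q8   q9 
   q10   q10  q11 
   q11    q5   q6 
(> = start, * = accepting)

start=q0 accept=q4,q7,q8,q9 q0-a->q0 q0-b->q1 q1-a->q0 q1-b->q2 q2-a->q3 q2-b->q2 q3-a->q0 q3-b->q4 q4-a->q5 q4-b->q6 q5-a->q7 q5-b->q4 q6-a->q8 q6-b->q9 q7-a->q10 q7-b->q11 q8-a->q7 q8-b->q4 q9-a->q8 q9-b->q9 q10-a->q10 q10-b->q11 q11-a->q5 q11-b->q6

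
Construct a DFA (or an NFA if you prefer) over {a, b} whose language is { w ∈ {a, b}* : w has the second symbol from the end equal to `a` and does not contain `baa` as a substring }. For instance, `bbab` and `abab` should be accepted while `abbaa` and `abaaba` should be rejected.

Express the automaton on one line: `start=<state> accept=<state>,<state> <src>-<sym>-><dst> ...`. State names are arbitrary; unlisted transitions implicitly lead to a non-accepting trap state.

Handle the two conditions separately and then intersect. The first has 7 states tracking the last 2 symbols read; the second has 4 states tracking partial matches of the forbidden pattern `baa`. A product state is a pair (one from each), accepting exactly when both do.
          a    b  
>  q0     q1   q2 
   q1     q3   q4 
   q2     q5   q6 
 * q3     q3   q4 
 * q4     q5   q6 
   q5     q7   q4 
   q6     q5   q6 
   q7     q7   q8 
   q8     q9  q10 
   q9     q7   q8 
   q10    q9  q10 
(> = start, * = accepting)

start=q0 accept=q3,q4 q0-a->q1 q0-b->q2 q1-a->q3 q1-b->q4 q2-a->q5 q2-b->q6 q3-a->q3 q3-b->q4 q4-a->q5 q4-b->q6 q5-a->q7 q5-b->q4 q6-a->q5 q6-b->q6 q7-a->q7 q7-b->q8 q8-a->q9 q8-b->q10 q9-a->q7 q9-b->q8 q10-a->q9 q10-b->q10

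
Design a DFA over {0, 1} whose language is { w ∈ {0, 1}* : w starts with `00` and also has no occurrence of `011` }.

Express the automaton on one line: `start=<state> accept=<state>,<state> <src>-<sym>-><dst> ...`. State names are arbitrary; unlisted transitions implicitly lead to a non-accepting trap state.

start=A accept=D,E A-0->B A-1->C B-0->D B-1->C C-0->C C-1->C D-0->D D-1->E E-0->D E-1->C

Run two small machines in parallel and take their product. One (4 states) tracks whether the input so far still matches the prefix `00`; the other (4 states) tracks partial matches of the forbidden pattern `011`. Each combined state is a pair, one component from each; accept when both components accept. Minimizing collapses redundant product states.
With 5 states:
       0  1 
>  A   B  C 
   B   D  C 
   C   C  C 
 * D   D  E 
 * E   D  C 
(> = start, * = accepting)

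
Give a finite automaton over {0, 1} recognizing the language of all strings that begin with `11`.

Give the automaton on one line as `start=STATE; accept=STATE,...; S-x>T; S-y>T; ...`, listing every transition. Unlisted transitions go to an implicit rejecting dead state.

start=s0; accept=s2; s0-0>s3; s0-1>s1; s1-0>s3; s1-1>s2; s2-0>s2; s2-1>s2; s3-0>s3; s3-1>s3

Check the first 2 symbols one by one: s0 through s1 record how many have matched `11` so far; any wrong symbol goes to the dead state s3. After all 2 match we enter the accepting sink s2.
A 4-state machine:
        0   1  
>  s0   s3  s1 
   s1   s3  s2 
 * s2   s2  s2 
   s3   s3  s3 
(> = start, * = accepting)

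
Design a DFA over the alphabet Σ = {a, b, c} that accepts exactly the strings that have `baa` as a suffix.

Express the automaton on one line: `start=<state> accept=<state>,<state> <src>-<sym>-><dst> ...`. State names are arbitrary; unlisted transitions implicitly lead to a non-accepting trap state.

Let each state record the length of the longest suffix of the input read so far that is also a prefix of `baa`. q1 means the last symbol is `b`; q2 means the last 2 symbols are `ba`; q3 means the last 3 symbols are `baa`. Accept only at q3, where the string currently ends in `baa`.
4 states suffice.
        a   b   c  
>  q0   q0  q1  q0 
   q1   q2  q1  q0 
   q2   q3  q1  q0 
 * q3   q0  q1  q0 
(> = start, * = accepting)

start=q0 accept=q3 q0-a->q0 q0-b->q1 q0-c->q0 q1-a->q2 q1-b->q1 q1-c->q0 q2-a->q3 q2-b->q1 q2-c->q0 q3-a->q0 q3-b->q1 q3-c->q0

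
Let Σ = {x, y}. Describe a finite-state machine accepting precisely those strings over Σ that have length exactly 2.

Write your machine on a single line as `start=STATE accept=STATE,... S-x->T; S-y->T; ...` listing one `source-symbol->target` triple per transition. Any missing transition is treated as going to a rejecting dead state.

start=q0; accept=q2; q0-x->q1; q0-y->q1; q1-x->q2; q1-y->q2; q2-x->q3; q2-y->q3; q3-x->q3; q3-y->q3

Count input length up to 3: every symbol moves from q0 toward q3, which means 'more than 2' and absorbs. Accept from {q2}.
A 4-state machine:
        x   y  
>  q0   q1  q1 
   q1   q2  q2 
 * q2   q3  q3 
   q3   q3  q3 
(> = start, * = accepting)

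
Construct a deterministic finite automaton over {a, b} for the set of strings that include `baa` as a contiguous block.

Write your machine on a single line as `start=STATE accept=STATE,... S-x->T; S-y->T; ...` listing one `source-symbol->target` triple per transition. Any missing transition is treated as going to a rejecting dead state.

States s0..s2 record the length of the longest prefix of `baa` that matches the current input suffix. Reaching s3 means `baa` has been seen, and we stay there forever. Accept from s3.
        a   b  
>  s0   s0  s1 
   s1   s2  s1 
   s2   s3  s1 
 * s3   s3  s3 
(> = start, * = accepting)

start=s0; accept=s3; s0-a->s0; s0-b->s1; s1-a->s2; s1-b->s1; s2-a->s3; s2-b->s1; s3-a->s3; s3-b->s3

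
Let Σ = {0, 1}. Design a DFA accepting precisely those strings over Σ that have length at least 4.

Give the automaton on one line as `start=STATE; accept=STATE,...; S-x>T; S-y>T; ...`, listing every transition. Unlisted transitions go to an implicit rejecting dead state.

start=q0; accept=q4,q5; q0-0>q1; q0-1>q1; q1-0>q2; q1-1>q2; q2-0>q3; q2-1>q3; q3-0>q4; q3-1>q4; q4-0>q5; q4-1>q5; q5-0>q5; q5-1>q5

Count input length up to 5: every symbol moves from q0 toward q5, which means 'more than 4' and absorbs. Accept from {q4, q5}.
A 6-state machine:
        0   1  
>  q0   q1  q1 
   q1   q2  q2 
   q2   q3  q3 
   q3   q4  q4 
 * q4   q5  q5 
 * q5   q5  q5 
(> = start, * = accepting)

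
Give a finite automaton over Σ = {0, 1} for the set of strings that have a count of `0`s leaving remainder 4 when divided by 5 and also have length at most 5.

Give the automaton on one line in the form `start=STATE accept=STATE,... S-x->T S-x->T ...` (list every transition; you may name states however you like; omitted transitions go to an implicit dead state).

start=q0 accept=q8,q10 q0-0->q1 q0-1->q2 q1-0->q3 q1-1->q4 q2-0->q4 q2-1->q5 q3-0->q6 q3-1->q7 q4-0->q7 q4-1->q5 q5-0->q5 q5-1->q5 q6-0->q8 q6-1->q9 q7-0->q9 q7-1->q5 q8-0->q5 q8-1->q10 q9-0->q10 q9-1->q5 q10-0->q5 q10-1->q5

Run two small machines in parallel and take their product. One (5 states) tracks the count of `0`s modulo 5; the other (7 states) tracks the input length, saturating at 6. Each combined state is a pair, one component from each; accept when both components accept. Equivalent product states are then merged.
With 11 states:
          0    1  
>  q0     q1   q2 
   q1     q3   q4 
   q2     q4   q5 
   q3     q6   q7 
   q4     q7   q5 
   q5     q5   q5 
   q6     q8   q9 
   q7     q9   q5 
 * q8     q5  q10 
   q9    q10   q5 
 * q10    q5   q5 
(> = start, * = accepting)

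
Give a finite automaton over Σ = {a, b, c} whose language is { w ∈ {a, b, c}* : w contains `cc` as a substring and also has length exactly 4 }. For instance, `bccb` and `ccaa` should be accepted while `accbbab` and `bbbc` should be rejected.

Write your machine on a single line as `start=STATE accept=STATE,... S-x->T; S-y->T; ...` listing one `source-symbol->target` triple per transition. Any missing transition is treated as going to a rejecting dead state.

Run two small machines in parallel and take their product. One (3 states) tracks whether and how much of `cc` has been seen; the other (6 states) tracks the input length, saturating at 5. Each combined state is a pair, one component from each; accept when both components accept.
15 states suffice.
          a    b    c  
>  q0     q1   q1   q2 
   q1     q3   q3   q4 
   q2     q3   q3   q5 
   q3     q6   q6   q7 
   q4     q6   q6   q8 
   q5     q8   q8   q8 
   q6     q9   q9  q10 
   q7     q9   q9  q11 
   q8    q11  q11  q11 
   q9    q12  q12  q13 
   q10   q12  q12  q14 
 * q11   q14  q14  q14 
   q12   q12  q12  q13 
   q13   q12  q12  q14 
   q14   q14  q14  q14 
(> = start, * = accepting)

start=q0; accept=q11; q0-a->q1; q0-b->q1; q0-c->q2; q1-a->q3; q1-b->q3; q1-c->q4; q2-a->q3; q2-b->q3; q2-c->q5; q3-a->q6; q3-b->q6; q3-c->q7; q4-a->q6; q4-b->q6; q4-c->q8; q5-a->q8; q5-b->q8; q5-c->q8; q6-a->q9; q6-b->q9; q6-c->q10; q7-a->q9; q7-b->q9; q7-c->q11; q8-a->q11; q8-b->q11; q8-c->q11; q9-a->q12; q9-b->q12; q9-c->q13; q10-a->q12; q10-b->q12; q10-c->q14; q11-a->q14; q11-b->q14; q11-c->q14; q12-a->q12; q12-b->q12; q12-c->q13; q13-a->q12; q13-b->q12; q13-c->q14; q14-a->q14; q14-b->q14; q14-c->q14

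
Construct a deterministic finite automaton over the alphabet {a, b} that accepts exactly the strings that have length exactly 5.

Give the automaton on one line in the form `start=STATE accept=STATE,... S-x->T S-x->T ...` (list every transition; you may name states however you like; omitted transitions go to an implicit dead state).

start=q0 accept=q5 q0-a->q1 q0-b->q1 q1-a->q2 q1-b->q2 q2-a->q3 q2-b->q3 q3-a->q4 q3-b->q4 q4-a->q5 q4-b->q5 q5-a->q6 q5-b->q6 q6-a->q6 q6-b->q6

We only need to distinguish lengths 0, 1, …, 5, and '>5'. Chain q0 → q1 → q2 → q3 → q4 → q5 → q6 on every symbol, with q6 looping. Accepting states: {q5}.
        a   b  
>  q0   q1  q1 
   q1   q2  q2 
   q2   q3  q3 
   q3   q4  q4 
   q4   q5  q5 
 * q5   q6  q6 
   q6   q6  q6 
(> = start, * = accepting)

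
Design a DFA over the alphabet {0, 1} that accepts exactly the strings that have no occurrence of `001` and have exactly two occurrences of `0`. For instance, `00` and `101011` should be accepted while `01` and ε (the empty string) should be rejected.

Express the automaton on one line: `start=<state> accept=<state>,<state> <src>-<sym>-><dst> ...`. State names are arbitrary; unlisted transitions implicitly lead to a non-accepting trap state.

Build one automaton per condition and run them in lockstep. One (4 states) tracks partial matches of the forbidden pattern `001`; the other (4 states) tracks the count of `0`s, saturating at 3. Each combined state is a pair, one component from each; accept when both components accept. Equivalent product states are then merged.
        0   1  
>  q0   q1  q0 
   q1   q2  q3 
 * q2   q4  q4 
   q3   q5  q3 
   q4   q4  q4 
 * q5   q4  q5 
(> = start, * = accepting)

start=q0 accept=q2,q5 q0-0->q1 q0-1->q0 q1-0->q2 q1-1->q3 q2-0->q4 q2-1->q4 q3-0->q5 q3-1->q3 q4-0->q4 q4-1->q4 q5-0->q4 q5-1->q5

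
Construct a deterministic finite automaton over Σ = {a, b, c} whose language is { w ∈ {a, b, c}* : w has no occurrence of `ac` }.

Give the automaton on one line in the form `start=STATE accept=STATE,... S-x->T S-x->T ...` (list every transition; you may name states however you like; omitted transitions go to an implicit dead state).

start=q0 accept=q0,q1 q0-a->q1 q0-b->q0 q0-c->q0 q1-a->q1 q1-b->q0 q1-c->q2 q2-a->q2 q2-b->q2 q2-c->q2

This is the complement of 'contains `ac`'. Use the same substring-matching states — q0 through q2 holding how much of `ac` has just been matched — but flip the accepting set: everything except the trap q2 accepts.
        a   b   c  
>* q0   q1  q0  q0 
 * q1   q1  q0  q2 
   q2   q2  q2  q2 
(> = start, * = accepting)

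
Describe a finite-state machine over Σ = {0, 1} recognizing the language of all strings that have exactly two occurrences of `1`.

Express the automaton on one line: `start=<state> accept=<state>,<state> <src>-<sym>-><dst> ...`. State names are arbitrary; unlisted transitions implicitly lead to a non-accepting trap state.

Count `1`s, saturating at 3: states s0 through s2 mean 0 through 2 `1`s seen; s3 means more than 2. Each `1` increments (capped at s3); other symbols loop. Accept from {s2}.
With 4 states:
        0   1  
>  s0   s0  s1 
   s1   s1  s2 
 * s2   s2  s3 
   s3   s3  s3 
(> = start, * = accepting)

start=s0 accept=s2 s0-0->s0 s0-1->s1 s1-0->s1 s1-1->s2 s2-0->s2 s2-1->s3 s3-0->s3 s3-1->s3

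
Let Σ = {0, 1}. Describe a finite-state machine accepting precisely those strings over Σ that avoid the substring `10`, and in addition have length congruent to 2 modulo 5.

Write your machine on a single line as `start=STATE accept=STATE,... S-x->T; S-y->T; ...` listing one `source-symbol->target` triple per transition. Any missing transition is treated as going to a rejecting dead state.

start=S0; accept=S3,S4; S0-0->S1; S0-1->S2; S1-0->S3; S1-1->S4; S2-0->S5; S2-1->S4; S3-0->S6; S3-1->S7; S4-0->S5; S4-1->S7; S5-0->S5; S5-1->S5; S6-0->S8; S6-1->S9; S7-0->S5; S7-1->S9; S8-0->S0; S8-1->S10; S9-0->S5; S9-1->S10; S10-0->S5; S10-1->S2

Run two small machines in parallel and take their product. The first has 3 states tracking partial matches of the forbidden pattern `10`; the second has 5 states tracking the input length modulo 5. A product state is a pair (one from each), accepting exactly when both do. Minimizing collapses redundant product states.
With 11 states:
          0    1  
>  S0     S1   S2 
   S1     S3   S4 
   S2     S5   S4 
 * S3     S6   S7 
 * S4     S5   S7 
   S5     S5   S5 
   S6     S8   S9 
   S7     S5   S9 
   S8     S0  S10 
   S9     S5  S10 
   S10    S5   S2 
(> = start, * = accepting)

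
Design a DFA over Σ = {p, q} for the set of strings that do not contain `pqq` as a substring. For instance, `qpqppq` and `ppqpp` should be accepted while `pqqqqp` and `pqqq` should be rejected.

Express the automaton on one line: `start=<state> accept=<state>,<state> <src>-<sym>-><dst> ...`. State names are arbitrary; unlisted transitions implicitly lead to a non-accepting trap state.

start=S0 accept=S0,S1,S2 S0-p->S1 S0-q->S0 S1-p->S1 S1-q->S2 S2-p->S1 S2-q->S3 S3-p->S3 S3-q->S3

This is the complement of 'contains `pqq`'. Use the same substring-matching states — S0 through S3 holding how much of `pqq` has just been matched — but flip the accepting set: everything except the trap S3 accepts.
4 states suffice.
        p   q  
>* S0   S1  S0 
 * S1   S1  S2 
 * S2   S1  S3 
   S3   S3  S3 
(> = start, * = accepting)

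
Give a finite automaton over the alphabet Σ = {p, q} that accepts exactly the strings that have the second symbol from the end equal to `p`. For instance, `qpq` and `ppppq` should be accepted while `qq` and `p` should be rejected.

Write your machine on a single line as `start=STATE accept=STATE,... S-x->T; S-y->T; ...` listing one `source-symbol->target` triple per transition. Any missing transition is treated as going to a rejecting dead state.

Because acceptance depends on a position counted from the end, the machine has to buffer the most recent 2 symbols. Make each state the string of the last up-to-2 symbols read; on input `x` shift the window left and append `x`. Accept when the buffered window has length 2 and begins with `p`.
7 states suffice.
       p  q 
>  A   B  C 
   B   D  E 
   C   F  G 
 * D   D  E 
 * E   F  G 
   F   D  E 
   G   F  G 
(> = start, * = accepting)

start=A; accept=D,E; A-p->B; A-q->C; B-p->D; B-q->E; C-p->F; C-q->G; D-p->D; D-q->E; E-p->F; E-q->G; F-p->D; F-q->E; G-p->F; G-q->G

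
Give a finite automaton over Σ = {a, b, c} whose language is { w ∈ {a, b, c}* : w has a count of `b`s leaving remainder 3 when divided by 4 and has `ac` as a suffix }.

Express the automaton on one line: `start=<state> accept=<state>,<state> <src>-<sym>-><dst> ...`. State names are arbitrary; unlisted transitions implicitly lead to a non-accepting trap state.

start=s0 accept=s5 s0-a->s0 s0-b->s1 s0-c->s0 s1-a->s1 s1-b->s2 s1-c->s1 s2-a->s2 s2-b->s3 s2-c->s2 s3-a->s4 s3-b->s0 s3-c->s3 s4-a->s4 s4-b->s0 s4-c->s5 s5-a->s4 s5-b->s0 s5-c->s3

Run two small machines in parallel and take their product. The first has 4 states tracking the count of `b`s modulo 4; the second has 3 states tracking how much of the suffix `ac` has currently been matched. A product state is a pair (one from each), accepting exactly when both do. Equivalent product states are then merged.
With 6 states:
        a   b   c  
>  s0   s0  s1  s0 
   s1   s1  s2  s1 
   s2   s2  s3  s2 
   s3   s4  s0  s3 
   s4   s4  s0  s5 
 * s5   s4  s0  s3 
(> = start, * = accepting)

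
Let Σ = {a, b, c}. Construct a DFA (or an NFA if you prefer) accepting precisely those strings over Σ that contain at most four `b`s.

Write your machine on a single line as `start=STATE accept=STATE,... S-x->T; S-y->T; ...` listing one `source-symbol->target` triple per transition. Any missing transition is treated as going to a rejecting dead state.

Count `b`s, saturating at 5: states S0 through S4 mean 0 through 4 `b`s seen; S5 means more than 4. Each `b` increments (capped at S5); other symbols loop. Accept from {S0, S1, S2, S3, S4}.
6 states suffice.
        a   b   c  
>* S0   S0  S1  S0 
 * S1   S1  S2  S1 
 * S2   S2  S3  S2 
 * S3   S3  S4  S3 
 * S4   S4  S5  S4 
   S5   S5  S5  S5 
(> = start, * = accepting)

start=S0; accept=S0,S1,S2,S3,S4; S0-a->S0; S0-b->S1; S0-c->S0; S1-a->S1; S1-b->S2; S1-c->S1; S2-a->S2; S2-b->S3; S2-c->S2; S3-a->S3; S3-b->S4; S3-c->S3; S4-a->S4; S4-b->S5; S4-c->S4; S5-a->S5; S5-b->S5; S5-c->S5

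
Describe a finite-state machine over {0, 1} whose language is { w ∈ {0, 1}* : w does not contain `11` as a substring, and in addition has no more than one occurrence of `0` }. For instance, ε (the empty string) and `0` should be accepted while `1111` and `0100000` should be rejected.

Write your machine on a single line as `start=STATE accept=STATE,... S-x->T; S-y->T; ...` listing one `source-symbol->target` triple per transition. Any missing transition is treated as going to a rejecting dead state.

start=q0; accept=q0,q1,q2,q4; q0-0->q1; q0-1->q2; q1-0->q3; q1-1->q4; q2-0->q1; q2-1->q3; q3-0->q3; q3-1->q3; q4-0->q3; q4-1->q3

Build one automaton per condition and run them in lockstep. One (3 states) tracks partial matches of the forbidden pattern `11`; the other (3 states) tracks the count of `0`s, saturating at 2. Each combined state is a pair, one component from each; accept when both components accept. After merging equivalent states the machine shrinks.
With 5 states:
        0   1  
>* q0   q1  q2 
 * q1   q3  q4 
 * q2   q1  q3 
   q3   q3  q3 
 * q4   q3  q3 
(> = start, * = accepting)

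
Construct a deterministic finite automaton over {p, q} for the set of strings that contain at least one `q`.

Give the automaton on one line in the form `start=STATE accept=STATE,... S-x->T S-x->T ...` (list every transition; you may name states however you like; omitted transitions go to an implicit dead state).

Count `q`s, saturating at 2: state s0 means no `q` yet, s1 means one `q` seen, s2 means more than one. Each `q` increments (capped at s2); other symbols loop. Accept from {s1, s2}.
3 states suffice.
        p   q  
>  s0   s0  s1 
 * s1   s1  s2 
 * s2   s2  s2 
(> = start, * = accepting)

start=s0 accept=s1,s2 s0-p->s0 s0-q->s1 s1-p->s1 s1-q->s2 s2-p->s2 s2-q->s2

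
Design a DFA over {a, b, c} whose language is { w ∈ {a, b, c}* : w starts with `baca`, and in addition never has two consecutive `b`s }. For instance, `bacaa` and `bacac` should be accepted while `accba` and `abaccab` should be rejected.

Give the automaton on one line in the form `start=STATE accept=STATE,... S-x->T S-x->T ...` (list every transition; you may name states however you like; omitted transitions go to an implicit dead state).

Build one automaton per condition and run them in lockstep. The first has 6 states tracking whether the input so far still matches the prefix `baca`; the second has 3 states tracking partial matches of the forbidden pattern `bb`. A product state is a pair (one from each), accepting exactly when both do.
        a   b   c  
>  S0   S1  S2  S1 
   S1   S1  S3  S1 
   S2   S4  S5  S1 
   S3   S1  S5  S1 
   S4   S1  S3  S6 
   S5   S5  S5  S5 
   S6   S7  S3  S1 
 * S7   S7  S8  S7 
 * S8   S7  S9  S7 
   S9   S9  S9  S9 
(> = start, * = accepting)

start=S0 accept=S7,S8 S0-a->S1 S0-b->S2 S0-c->S1 S1-a->S1 S1-b->S3 S1-c->S1 S2-a->S4 S2-b->S5 S2-c->S1 S3-a->S1 S3-b->S5 S3-c->S1 S4-a->S1 S4-b->S3 S4-c->S6 S5-a->S5 S5-b->S5 S5-c->S5 S6-a->S7 S6-b->S3 S6-c->S1 S7-a->S7 S7-b->S8 S7-c->S7 S8-a->S7 S8-b->S9 S8-c->S7 S9-a->S9 S9-b->S9 S9-c->S9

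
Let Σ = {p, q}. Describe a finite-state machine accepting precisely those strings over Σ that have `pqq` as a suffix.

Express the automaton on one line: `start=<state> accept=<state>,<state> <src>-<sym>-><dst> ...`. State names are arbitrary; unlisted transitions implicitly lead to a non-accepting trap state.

Let each state record the length of the longest suffix of the input read so far that is also a prefix of `pqq`. S1 means the last symbol is `p`; S2 means the last 2 symbols are `pq`; S3 means the last 3 symbols are `pqq`. Accept only at S3, where the string currently ends in `pqq`.
With 4 states:
        p   q  
>  S0   S1  S0 
   S1   S1  S2 
   S2   S1  S3 
 * S3   S1  S0 
(> = start, * = accepting)

start=S0 accept=S3 S0-p->S1 S0-q->S0 S1-p->S1 S1-q->S2 S2-p->S1 S2-q->S3 S3-p->S1 S3-q->S0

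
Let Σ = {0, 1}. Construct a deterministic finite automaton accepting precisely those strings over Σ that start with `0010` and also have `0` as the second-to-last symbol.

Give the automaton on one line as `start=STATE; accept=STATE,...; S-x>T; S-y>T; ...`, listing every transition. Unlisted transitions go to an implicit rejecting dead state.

Handle the two conditions separately and then intersect. One (6 states) tracks whether the input so far still matches the prefix `0010`; the other (7 states) tracks the last 2 symbols read. Each combined state is a pair, one component from each; accept when both components accept. Equivalent product states are then merged.
A 9-state machine:
        0   1  
>  s0   s1  s2 
   s1   s3  s2 
   s2   s2  s2 
   s3   s2  s4 
   s4   s5  s2 
   s5   s6  s7 
 * s6   s6  s7 
 * s7   s5  s8 
   s8   s5  s8 
(> = start, * = accepting)

start=s0; accept=s6,s7; s0-0>s1; s0-1>s2; s1-0>s3; s1-1>s2; s2-0>s2; s2-1>s2; s3-0>s2; s3-1>s4; s4-0>s5; s4-1>s2; s5-0>s6; s5-1>s7; s6-0>s6; s6-1>s7; s7-0>s5; s7-1>s8; s8-0>s5; s8-1>s8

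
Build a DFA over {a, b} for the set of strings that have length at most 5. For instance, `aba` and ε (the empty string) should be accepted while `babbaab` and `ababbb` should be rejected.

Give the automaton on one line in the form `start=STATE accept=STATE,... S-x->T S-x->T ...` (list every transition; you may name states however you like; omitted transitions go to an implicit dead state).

Count input length up to 6: every symbol moves from s0 toward s6, which means 'more than 5' and absorbs. Accept from {s0, s1, s2, s3, s4, s5}.
        a   b  
>* s0   s1  s1 
 * s1   s2  s2 
 * s2   s3  s3 
 * s3   s4  s4 
 * s4   s5  s5 
 * s5   s6  s6 
   s6   s6  s6 
(> = start, * = accepting)

start=s0 accept=s0,s1,s2,s3,s4,s5 s0-a->s1 s0-b->s1 s1-a->s2 s1-b->s2 s2-a->s3 s2-b->s3 s3-a->s4 s3-b->s4 s4-a->s5 s4-b->s5 s5-a->s6 s5-b->s6 s6-a->s6 s6-b->s6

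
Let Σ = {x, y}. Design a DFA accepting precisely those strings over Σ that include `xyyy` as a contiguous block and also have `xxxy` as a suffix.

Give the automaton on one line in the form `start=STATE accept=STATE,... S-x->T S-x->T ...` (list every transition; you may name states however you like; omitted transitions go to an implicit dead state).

Run two small machines in parallel and take their product. The first has 5 states tracking whether and how much of `xyyy` has been seen; the second has 5 states tracking how much of the suffix `xxxy` has currently been matched. A product state is a pair (one from each), accepting exactly when both do.
A 12-state machine:
       x  y 
>  A   B  A 
   B   C  D 
   C   E  D 
   D   B  F 
   E   E  G 
   F   B  H 
   G   B  F 
   H   I  H 
   I   J  H 
   J   K  H 
   K   K  L 
 * L   I  H 
(> = start, * = accepting)

start=A accept=L A-x->B A-y->A B-x->C B-y->D C-x->E C-y->D D-x->B D-y->F E-x->E E-y->G F-x->B F-y->H G-x->B G-y->F H-x->I H-y->H I-x->J I-y->H J-x->K J-y->H K-x->K K-y->L L-x->I L-y->H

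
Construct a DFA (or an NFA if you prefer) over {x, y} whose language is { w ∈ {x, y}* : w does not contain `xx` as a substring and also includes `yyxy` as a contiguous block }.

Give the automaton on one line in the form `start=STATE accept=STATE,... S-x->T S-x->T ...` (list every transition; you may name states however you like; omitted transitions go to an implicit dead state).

Run two small machines in parallel and take their product. The first has 3 states tracking partial matches of the forbidden pattern `xx`; the second has 5 states tracking whether and how much of `yyxy` has been seen. A product state is a pair (one from each), accepting exactly when both do.
12 states suffice.
          x    y  
>  q0     q1   q2 
   q1     q3   q2 
   q2     q1   q4 
   q3     q3   q5 
   q4     q6   q4 
   q5     q3   q7 
   q6     q3   q8 
   q7     q9   q7 
 * q8    q10   q8 
   q9     q3  q11 
 * q10   q11   q8 
   q11   q11  q11 
(> = start, * = accepting)

start=q0 accept=q8,q10 q0-x->q1 q0-y->q2 q1-x->q3 q1-y->q2 q2-x->q1 q2-y->q4 q3-x->q3 q3-y->q5 q4-x->q6 q4-y->q4 q5-x->q3 q5-y->q7 q6-x->q3 q6-y->q8 q7-x->q9 q7-y->q7 q8-x->q10 q8-y->q8 q9-x->q3 q9-y->q11 q10-x->q11 q10-y->q8 q11-x->q11 q11-y->q11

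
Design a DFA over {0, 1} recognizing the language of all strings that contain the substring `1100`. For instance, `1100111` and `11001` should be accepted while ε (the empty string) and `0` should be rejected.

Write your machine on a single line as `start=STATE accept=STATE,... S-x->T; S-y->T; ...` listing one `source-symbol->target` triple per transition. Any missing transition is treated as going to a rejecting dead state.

start=s0; accept=s4; s0-0->s0; s0-1->s1; s1-0->s0; s1-1->s2; s2-0->s3; s2-1->s2; s3-0->s4; s3-1->s1; s4-0->s4; s4-1->s4

Track how much of `1100` has been matched so far: state s0 is no progress, s4 is the absorbing accept state reached once `1100` has occurred. Intermediate states record partial matches; on a mismatch, fall back to the longest reusable overlap.
        0   1  
>  s0   s0  s1 
   s1   s0  s2 
   s2   s3  s2 
   s3   s4  s1 
 * s4   s4  s4 
(> = start, * = accepting)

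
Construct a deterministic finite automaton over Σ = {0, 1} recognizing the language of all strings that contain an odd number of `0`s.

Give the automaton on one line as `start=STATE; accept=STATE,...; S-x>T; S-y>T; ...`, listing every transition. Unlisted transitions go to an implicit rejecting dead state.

start=A; accept=B; A-0>B; A-1>A; B-0>A; B-1>B

The only thing that matters is how many `0`s have appeared, reduced mod 2. Use one state per residue: A for 0, …, B for 1. Reading `0` moves to the next residue; anything else stays put. B is accepting.
A 2-state machine:
       0  1 
>  A   B  A 
 * B   A  B 
(> = start, * = accepting)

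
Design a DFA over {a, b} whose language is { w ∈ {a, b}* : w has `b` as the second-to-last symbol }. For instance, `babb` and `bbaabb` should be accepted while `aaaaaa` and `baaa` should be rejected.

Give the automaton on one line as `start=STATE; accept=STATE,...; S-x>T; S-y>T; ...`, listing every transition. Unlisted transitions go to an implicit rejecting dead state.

Because acceptance depends on a position counted from the end, the machine has to buffer the most recent 2 symbols. Make each state the string of the last up-to-2 symbols read; on input `x` shift the window left and append `x`. Accept when the buffered window has length 2 and begins with `b`.
7 states suffice.
        a   b  
>  q0   q1  q2 
   q1   q3  q4 
   q2   q5  q6 
   q3   q3  q4 
   q4   q5  q6 
 * q5   q3  q4 
 * q6   q5  q6 
(> = start, * = accepting)

start=q0; accept=q5,q6; q0-a>q1; q0-b>q2; q1-a>q3; q1-b>q4; q2-a>q5; q2-b>q6; q3-a>q3; q3-b>q4; q4-a>q5; q4-b>q6; q5-a>q3; q5-b>q4; q6-a>q5; q6-b>q6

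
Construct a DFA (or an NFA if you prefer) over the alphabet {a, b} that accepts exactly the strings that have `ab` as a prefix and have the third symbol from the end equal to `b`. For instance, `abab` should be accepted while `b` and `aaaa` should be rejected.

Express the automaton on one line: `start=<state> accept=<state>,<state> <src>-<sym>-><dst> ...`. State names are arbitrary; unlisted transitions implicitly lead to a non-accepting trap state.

Build one automaton per condition and run them in lockstep. The first has 4 states tracking whether the input so far still matches the prefix `ab`; the second has 15 states tracking the last 3 symbols read. A product state is a pair (one from each), accepting exactly when both do. Equivalent product states are then merged.
An 11-state machine:
          a    b  
>  q0     q1   q2 
   q1     q2   q3 
   q2     q2   q2 
   q3     q4   q5 
   q4     q6   q7 
   q5     q8   q9 
 * q6    q10   q3 
 * q7     q4   q5 
 * q8     q6   q7 
 * q9     q8   q9 
   q10   q10   q3 
(> = start, * = accepting)

start=q0 accept=q6,q7,q8,q9 q0-a->q1 q0-b->q2 q1-a->q2 q1-b->q3 q2-a->q2 q2-b->q2 q3-a->q4 q3-b->q5 q4-a->q6 q4-b->q7 q5-a->q8 q5-b->q9 q6-a->q10 q6-b->q3 q7-a->q4 q7-b->q5 q8-a->q6 q8-b->q7 q9-a->q8 q9-b->q9 q10-a->q10 q10-b->q3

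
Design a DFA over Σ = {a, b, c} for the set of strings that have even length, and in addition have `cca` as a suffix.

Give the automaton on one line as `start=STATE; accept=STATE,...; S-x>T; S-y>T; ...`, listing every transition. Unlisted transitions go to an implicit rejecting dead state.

Run two small machines in parallel and take their product. One (2 states) tracks the input length modulo 2; the other (4 states) tracks how much of the suffix `cca` has currently been matched. Each combined state is a pair, one component from each; accept when both components accept. After merging equivalent states the machine shrinks.
With 5 states:
        a   b   c  
>  S0   S1  S1  S1 
   S1   S0  S0  S2 
   S2   S1  S1  S3 
   S3   S4  S0  S2 
 * S4   S1  S1  S1 
(> = start, * = accepting)

start=S0; accept=S4; S0-a>S1; S0-b>S1; S0-c>S1; S1-a>S0; S1-b>S0; S1-c>S2; S2-a>S1; S2-b>S1; S2-c>S3; S3-a>S4; S3-b>S0; S3-c>S2; S4-a>S1; S4-b>S1; S4-c>S1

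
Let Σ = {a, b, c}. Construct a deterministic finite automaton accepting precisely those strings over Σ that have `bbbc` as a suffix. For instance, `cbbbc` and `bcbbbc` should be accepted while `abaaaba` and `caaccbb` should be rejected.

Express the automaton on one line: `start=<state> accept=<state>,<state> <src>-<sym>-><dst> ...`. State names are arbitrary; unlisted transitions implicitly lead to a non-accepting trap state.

start=S0 accept=S4 S0-a->S0 S0-b->S1 S0-c->S0 S1-a->S0 S1-b->S2 S1-c->S0 S2-a->S0 S2-b->S3 S2-c->S0 S3-a->S0 S3-b->S3 S3-c->S4 S4-a->S0 S4-b->S1 S4-c->S0

Remember how much of `bbbc` the current input suffix matches. State S0 means no match yet; S1 means the last symbol is `b`; S2 means the last 2 symbols are `bb`; S3 means the last 3 symbols are `bbb`; S4 means the last 4 symbols are `bbbc`. Only S4 accepts. On a mismatch, fall back to the longest proper suffix that is still a prefix of `bbbc`.
5 states suffice.
        a   b   c  
>  S0   S0  S1  S0 
   S1   S0  S2  S0 
   S2   S0  S3  S0 
   S3   S0  S3  S4 
 * S4   S0  S1  S0 
(> = start, * = accepting)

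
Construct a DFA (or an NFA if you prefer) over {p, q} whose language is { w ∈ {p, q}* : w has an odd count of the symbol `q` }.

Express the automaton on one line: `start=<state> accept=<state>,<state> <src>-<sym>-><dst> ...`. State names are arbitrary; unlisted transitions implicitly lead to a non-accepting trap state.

start=A accept=B A-p->A A-q->B B-p->B B-q->A

The only thing that matters is how many `q`s have appeared, reduced mod 2. Use one state per residue: A for 0, …, B for 1. Reading `q` moves to the next residue; anything else stays put. B is accepting.
2 states suffice.
       p  q 
>  A   A  B 
 * B   B  A 
(> = start, * = accepting)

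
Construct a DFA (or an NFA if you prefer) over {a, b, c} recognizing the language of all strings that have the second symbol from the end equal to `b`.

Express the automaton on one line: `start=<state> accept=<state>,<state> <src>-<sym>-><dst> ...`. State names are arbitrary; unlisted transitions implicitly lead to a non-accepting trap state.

A DFA must remember the last 2 symbols (since which symbol is second-to-last isn't known until the input ends). Use one state per possible window of the last ≤2 symbols; accept from those whose window starts with `b`.
13 states suffice.
          a    b    c  
>  q0     q1   q2   q3 
   q1     q4   q5   q6 
   q2     q7   q8   q9 
   q3    q10  q11  q12 
   q4     q4   q5   q6 
   q5     q7   q8   q9 
   q6    q10  q11  q12 
 * q7     q4   q5   q6 
 * q8     q7   q8   q9 
 * q9    q10  q11  q12 
   q10    q4   q5   q6 
   q11    q7   q8   q9 
   q12   q10  q11  q12 
(> = start, * = accepting)

start=q0 accept=q7,q8,q9 q0-a->q1 q0-b->q2 q0-c->q3 q1-a->q4 q1-b->q5 q1-c->q6 q2-a->q7 q2-b->q8 q2-c->q9 q3-a->q10 q3-b->q11 q3-c->q12 q4-a->q4 q4-b->q5 q4-c->q6 q5-a->q7 q5-b->q8 q5-c->q9 q6-a->q10 q6-b->q11 q6-c->q12 q7-a->q4 q7-b->q5 q7-c->q6 q8-a->q7 q8-b->q8 q8-c->q9 q9-a->q10 q9-b->q11 q9-c->q12 q10-a->q4 q10-b->q5 q10-c->q6 q11-a->q7 q11-b->q8 q11-c->q9 q12-a->q10 q12-b->q11 q12-c->q12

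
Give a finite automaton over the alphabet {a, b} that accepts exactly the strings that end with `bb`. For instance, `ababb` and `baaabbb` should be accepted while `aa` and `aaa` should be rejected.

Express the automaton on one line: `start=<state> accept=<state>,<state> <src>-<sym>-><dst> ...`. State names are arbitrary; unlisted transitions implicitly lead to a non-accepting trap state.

Let each state record the length of the longest suffix of the input read so far that is also a prefix of `bb`. s1 means the last symbol is `b`; s2 means the last 2 symbols are `bb`. Accept only at s2, where the string currently ends in `bb`.
A 3-state machine:
        a   b  
>  s0   s0  s1 
   s1   s0  s2 
 * s2   s0  s2 
(> = start, * = accepting)

start=s0 accept=s2 s0-a->s0 s0-b->s1 s1-a->s0 s1-b->s2 s2-a->s0 s2-b->s2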